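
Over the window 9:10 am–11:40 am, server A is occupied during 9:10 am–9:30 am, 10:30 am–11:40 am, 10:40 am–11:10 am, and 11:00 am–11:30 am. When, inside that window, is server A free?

9:30 am–10:30 am

Covered (merged): 9:10 am–9:30 am, 10:30 am–11:40 am.
Uncovered inside 9:10 am–11:40 am: 9:30 am–10:30 am.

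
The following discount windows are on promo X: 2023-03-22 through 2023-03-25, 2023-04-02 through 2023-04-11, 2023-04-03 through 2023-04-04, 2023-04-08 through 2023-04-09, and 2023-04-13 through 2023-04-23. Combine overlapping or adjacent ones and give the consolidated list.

2023-03-22 through 2023-03-25, 2023-04-02 through 2023-04-11, 2023-04-13 through 2023-04-23

2023-04-02 through 2023-04-11 is disjoint → start new block.
2023-04-03 through 2023-04-04 overlaps/touches 2023-04-02 through 2023-04-11 → extend to 2023-04-02 through 2023-04-11.
2023-04-08 through 2023-04-09 overlaps/touches 2023-04-02 through 2023-04-11 → extend to 2023-04-02 through 2023-04-11.
2023-04-13 through 2023-04-23 is disjoint → start new block.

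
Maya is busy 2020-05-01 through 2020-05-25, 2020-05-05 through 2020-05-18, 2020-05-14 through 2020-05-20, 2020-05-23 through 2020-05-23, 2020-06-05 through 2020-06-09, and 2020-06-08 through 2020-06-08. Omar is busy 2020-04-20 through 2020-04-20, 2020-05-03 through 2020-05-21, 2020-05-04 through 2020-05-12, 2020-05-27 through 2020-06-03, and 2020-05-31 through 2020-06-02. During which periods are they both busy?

A, merged: 2020-05-01 through 2020-05-25, 2020-06-05 through 2020-06-09.
B, merged: 2020-04-20 through 2020-04-20, 2020-05-03 through 2020-05-21, 2020-05-27 through 2020-06-03.
2020-05-01 through 2020-05-25 overlaps B on 2020-05-03 through 2020-05-21.
2020-06-05 through 2020-06-09 falls entirely outside B.

2020-05-03 through 2020-05-21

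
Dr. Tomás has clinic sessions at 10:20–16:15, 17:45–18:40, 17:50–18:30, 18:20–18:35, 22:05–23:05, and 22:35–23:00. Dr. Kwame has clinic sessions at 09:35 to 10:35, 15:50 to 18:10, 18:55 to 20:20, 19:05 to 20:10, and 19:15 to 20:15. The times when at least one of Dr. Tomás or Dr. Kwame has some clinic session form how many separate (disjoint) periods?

3

A, merged: 10:20-16:15, 17:45-18:40, 22:05-23:05.
B, merged: 09:35-10:35, 15:50-18:10, 18:55-20:20.
A ∪ B = 09:35-18:40, 18:55-20:20, 22:05-23:05.
That is 3 disjoint pieces.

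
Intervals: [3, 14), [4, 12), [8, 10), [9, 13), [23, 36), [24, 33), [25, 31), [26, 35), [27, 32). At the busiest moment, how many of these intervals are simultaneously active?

5

Sweep endpoints in order; track running count of active intervals.
Peak of 5 reached at 27.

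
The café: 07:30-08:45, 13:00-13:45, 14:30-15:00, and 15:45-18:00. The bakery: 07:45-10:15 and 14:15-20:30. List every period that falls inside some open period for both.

07:30–08:45 meets the second set on 07:45–08:45.
13:00–13:45: no overlap with the second set.
14:30–15:00 meets the second set on 14:30–15:00.
15:45–18:00 meets the second set on 15:45–18:00.

07:45–08:45, 14:30–15:00, 15:45–18:00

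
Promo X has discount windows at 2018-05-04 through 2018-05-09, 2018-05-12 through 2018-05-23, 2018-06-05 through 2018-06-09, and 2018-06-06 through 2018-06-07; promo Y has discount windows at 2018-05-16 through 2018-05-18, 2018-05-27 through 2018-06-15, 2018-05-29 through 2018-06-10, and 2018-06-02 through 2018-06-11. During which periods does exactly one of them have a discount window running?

2018-05-04 through 2018-05-09, 2018-05-12 through 2018-05-15, 2018-05-19 through 2018-05-23, 2018-05-27 through 2018-06-04, 2018-06-10 through 2018-06-15

First set merges to 2018-05-04 through 2018-05-09, 2018-05-12 through 2018-05-23, 2018-06-05 through 2018-06-09.
Second set merges to 2018-05-16 through 2018-05-18, 2018-05-27 through 2018-06-15.
A but not B: 2018-05-04 through 2018-05-09, 2018-05-12 through 2018-05-15, 2018-05-19 through 2018-05-23.
B but not A: 2018-05-27 through 2018-06-04, 2018-06-10 through 2018-06-15.
Combining gives A △ B.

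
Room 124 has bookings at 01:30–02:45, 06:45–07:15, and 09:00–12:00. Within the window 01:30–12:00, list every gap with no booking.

02:45–06:45, 07:15–09:00

Covered (merged): 01:30–02:45, 06:45–07:15, 09:00–12:00.
Uncovered inside 01:30–12:00: 02:45–06:45, 07:15–09:00.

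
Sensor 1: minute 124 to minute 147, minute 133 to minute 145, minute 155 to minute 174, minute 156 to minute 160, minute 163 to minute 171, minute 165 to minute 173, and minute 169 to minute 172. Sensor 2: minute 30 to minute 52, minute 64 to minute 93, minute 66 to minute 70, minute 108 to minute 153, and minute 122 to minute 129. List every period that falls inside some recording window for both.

First set merges to minute 124 to minute 147, minute 155 to minute 174.
Second set merges to minute 30 to minute 52, minute 64 to minute 93, minute 108 to minute 153.
minute 124 to minute 147 ∩ B → minute 124 to minute 147.
minute 155 to minute 174 meets no B interval.

minute 124 to minute 147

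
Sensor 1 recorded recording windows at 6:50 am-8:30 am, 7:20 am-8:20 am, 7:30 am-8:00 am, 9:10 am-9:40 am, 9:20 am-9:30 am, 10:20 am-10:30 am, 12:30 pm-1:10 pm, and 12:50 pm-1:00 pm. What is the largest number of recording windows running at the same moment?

At 7:30 am, 3 of the intervals are simultaneously active.
No point has more.

3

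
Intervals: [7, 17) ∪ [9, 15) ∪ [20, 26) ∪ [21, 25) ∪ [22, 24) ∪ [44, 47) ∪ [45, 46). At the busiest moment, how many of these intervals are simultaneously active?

Walk the sorted start/end points keeping a running depth.
The depth first hits 3 at 22.

3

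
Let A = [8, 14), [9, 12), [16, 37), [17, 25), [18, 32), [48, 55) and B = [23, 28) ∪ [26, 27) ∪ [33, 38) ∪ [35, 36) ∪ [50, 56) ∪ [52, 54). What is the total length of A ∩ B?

14

First set merges to [8, 14), [16, 37), [48, 55).
Second set merges to [23, 28), [33, 38), [50, 56).
A ∩ B = [23, 28), [33, 37), [50, 55).
Total: 5 + 4 + 5 = 14.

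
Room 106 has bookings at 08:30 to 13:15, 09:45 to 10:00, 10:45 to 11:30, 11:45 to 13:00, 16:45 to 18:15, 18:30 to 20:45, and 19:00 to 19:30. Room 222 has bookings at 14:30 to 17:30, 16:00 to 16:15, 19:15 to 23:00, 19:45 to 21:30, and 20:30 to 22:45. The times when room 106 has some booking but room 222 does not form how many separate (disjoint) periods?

3

First set merges to 08:30-13:15, 16:45-18:15, 18:30-20:45.
Second set merges to 14:30-17:30, 19:15-23:00.
A \ B = 08:30-13:15, 17:30-18:15, 18:30-19:15.
That is 3 disjoint pieces.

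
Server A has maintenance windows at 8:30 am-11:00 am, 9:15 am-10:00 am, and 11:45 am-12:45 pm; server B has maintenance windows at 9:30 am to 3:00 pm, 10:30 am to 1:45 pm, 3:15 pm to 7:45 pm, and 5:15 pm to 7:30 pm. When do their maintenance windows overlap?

Merge the first list: 8:30 am-11:00 am, 11:45 am-12:45 pm.
Merge the second list: 9:30 am-3:00 pm, 3:15 pm-7:45 pm.
8:30 am-11:00 am meets the second set on 9:30 am-11:00 am.
11:45 am-12:45 pm meets the second set on 11:45 am-12:45 pm.

9:30 am-11:00 am, 11:45 am-12:45 pm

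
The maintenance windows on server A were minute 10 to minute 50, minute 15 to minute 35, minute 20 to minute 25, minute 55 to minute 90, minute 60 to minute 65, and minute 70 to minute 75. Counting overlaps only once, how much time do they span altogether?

75 minutes

Merged: minute 10 to minute 50, minute 55 to minute 90.
Lengths: 40 minutes + 35 minutes = 75 minutes.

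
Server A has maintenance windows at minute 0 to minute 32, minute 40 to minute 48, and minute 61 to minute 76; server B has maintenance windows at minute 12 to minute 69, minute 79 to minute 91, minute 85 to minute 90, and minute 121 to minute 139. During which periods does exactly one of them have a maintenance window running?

minute 0 to minute 12, minute 32 to minute 40, minute 48 to minute 61, minute 69 to minute 76, minute 79 to minute 91, minute 121 to minute 139

Second set merges to minute 12 to minute 69, minute 79 to minute 91, minute 121 to minute 139.
Only in the first: minute 0 to minute 12, minute 69 to minute 76.
Only in the second: minute 32 to minute 40, minute 48 to minute 61, minute 79 to minute 91, minute 121 to minute 139.
Together these are the periods covered by exactly one.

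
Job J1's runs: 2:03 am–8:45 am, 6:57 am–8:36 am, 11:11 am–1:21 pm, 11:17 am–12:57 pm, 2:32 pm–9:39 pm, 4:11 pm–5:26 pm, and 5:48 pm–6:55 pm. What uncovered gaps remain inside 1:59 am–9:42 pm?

The merged coverage is 2:03 am–8:45 am, 11:11 am–1:21 pm, 2:32 pm–9:39 pm.
Complement within 1:59 am–9:42 pm: 1:59 am–2:03 am, 8:45 am–11:11 am, 1:21 pm–2:32 pm, 9:39 pm–9:42 pm.

1:59 am–2:03 am, 8:45 am–11:11 am, 1:21 pm–2:32 pm, 9:39 pm–9:42 pm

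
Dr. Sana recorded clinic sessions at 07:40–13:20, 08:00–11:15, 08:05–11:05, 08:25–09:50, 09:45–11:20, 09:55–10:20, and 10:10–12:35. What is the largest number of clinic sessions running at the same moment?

Walk the sorted start/end points keeping a running depth.
The depth first hits 6 at 10:10.

6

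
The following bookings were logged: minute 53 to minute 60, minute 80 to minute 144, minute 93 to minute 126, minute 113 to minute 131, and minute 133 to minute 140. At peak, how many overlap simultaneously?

3

Sweep endpoints in order; track running count of active intervals.
Peak of 3 reached at minute 113.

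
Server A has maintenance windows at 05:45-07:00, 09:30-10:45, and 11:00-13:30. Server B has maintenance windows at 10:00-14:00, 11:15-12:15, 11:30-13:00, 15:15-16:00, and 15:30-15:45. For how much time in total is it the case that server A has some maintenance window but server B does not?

Merge the second list: 10:00–14:00, 15:15–16:00.
A \ B = 05:45–07:00, 09:30–10:00.
Total: 1 h 15 min + 30 min = 1 h 45 min.

1 h 45 min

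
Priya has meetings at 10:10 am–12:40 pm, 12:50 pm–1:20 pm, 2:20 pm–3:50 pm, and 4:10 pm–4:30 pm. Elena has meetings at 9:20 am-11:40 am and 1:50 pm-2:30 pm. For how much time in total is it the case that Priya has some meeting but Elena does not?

3 h 10 min

A \ B = 11:40 am–12:40 pm, 12:50 pm–1:20 pm, 2:30 pm–3:50 pm, 4:10 pm–4:30 pm.
Total: 1 h + 30 min + 1 h 20 min + 20 min = 3 h 10 min.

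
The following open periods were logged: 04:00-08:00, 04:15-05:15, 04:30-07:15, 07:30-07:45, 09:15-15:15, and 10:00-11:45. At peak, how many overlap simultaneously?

At 04:30, 3 of the intervals are simultaneously active.
No point has more.

3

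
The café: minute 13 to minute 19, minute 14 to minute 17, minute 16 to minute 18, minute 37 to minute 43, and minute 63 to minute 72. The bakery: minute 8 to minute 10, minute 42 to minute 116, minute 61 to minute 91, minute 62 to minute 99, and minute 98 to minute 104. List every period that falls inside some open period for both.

A, merged: minute 13 to minute 19, minute 37 to minute 43, minute 63 to minute 72.
B, merged: minute 8 to minute 10, minute 42 to minute 116.
minute 13 to minute 19 meets no B interval.
minute 37 to minute 43 ∩ B → minute 42 to minute 43.
minute 63 to minute 72 ∩ B → minute 63 to minute 72.

minute 42 to minute 43, minute 63 to minute 72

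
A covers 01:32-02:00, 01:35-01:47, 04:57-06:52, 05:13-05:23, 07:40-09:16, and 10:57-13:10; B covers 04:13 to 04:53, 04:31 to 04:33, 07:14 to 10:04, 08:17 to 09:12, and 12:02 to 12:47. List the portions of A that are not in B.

01:32–02:00, 04:57–06:52, 10:57–12:02, 12:47–13:10

Merge the first list: 01:32–02:00, 04:57–06:52, 07:40–09:16, 10:57–13:10.
Merge the second list: 04:13–04:53, 07:14–10:04, 12:02–12:47.
01:32–02:00 is untouched.
04:57–06:52 is untouched.
07:40–09:16 lies entirely inside B → drops out.
10:57–13:10 with B removed leaves 10:57–12:02, 12:47–13:10.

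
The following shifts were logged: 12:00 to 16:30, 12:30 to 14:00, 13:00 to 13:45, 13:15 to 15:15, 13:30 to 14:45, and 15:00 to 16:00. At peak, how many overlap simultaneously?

Sweep endpoints in order; track running count of active intervals.
Peak of 5 reached at 13:30.

5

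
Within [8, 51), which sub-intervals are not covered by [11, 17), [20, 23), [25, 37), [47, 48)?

[8, 11) ∪ [17, 20) ∪ [23, 25) ∪ [37, 47) ∪ [48, 51)

The merged coverage is [11, 17), [20, 23), [25, 37), [47, 48).
Complement within [8, 51): [8, 11), [17, 20), [23, 25), [37, 47), [48, 51).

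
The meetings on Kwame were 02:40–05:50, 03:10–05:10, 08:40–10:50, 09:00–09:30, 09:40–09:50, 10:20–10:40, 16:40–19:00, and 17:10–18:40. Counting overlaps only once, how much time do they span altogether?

7 h 40 min

Merged: 02:40-05:50, 08:40-10:50, 16:40-19:00.
Lengths: 3 h 10 min + 2 h 10 min + 2 h 20 min = 7 h 40 min.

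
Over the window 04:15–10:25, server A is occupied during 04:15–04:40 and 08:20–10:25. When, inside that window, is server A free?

04:40–08:20

The merged coverage is 04:15–04:40, 08:20–10:25.
Uncovered inside 04:15–10:25: 04:40–08:20.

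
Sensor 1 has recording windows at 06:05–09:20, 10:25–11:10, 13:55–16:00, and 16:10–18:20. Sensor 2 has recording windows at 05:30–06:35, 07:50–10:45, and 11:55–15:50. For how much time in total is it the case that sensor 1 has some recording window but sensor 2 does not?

A \ B = 06:35–07:50, 10:45–11:10, 15:50–16:00, 16:10–18:20.
Total: 1 h 15 min + 25 min + 10 min + 2 h 10 min = 4 h.

4 h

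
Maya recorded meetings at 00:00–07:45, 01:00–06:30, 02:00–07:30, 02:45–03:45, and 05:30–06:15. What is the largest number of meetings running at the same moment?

4

At 02:45, 4 of the intervals are simultaneously active.
No point has more.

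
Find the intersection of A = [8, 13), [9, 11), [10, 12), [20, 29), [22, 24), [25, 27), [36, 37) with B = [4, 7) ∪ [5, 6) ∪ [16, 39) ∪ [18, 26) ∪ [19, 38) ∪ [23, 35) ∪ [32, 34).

[20, 29) ∪ [36, 37)

A, merged: [8, 13), [20, 29), [36, 37).
B, merged: [4, 7), [16, 39).
[8, 13): no overlap with the second set.
[20, 29) meets the second set on [20, 29).
[36, 37) meets the second set on [36, 37).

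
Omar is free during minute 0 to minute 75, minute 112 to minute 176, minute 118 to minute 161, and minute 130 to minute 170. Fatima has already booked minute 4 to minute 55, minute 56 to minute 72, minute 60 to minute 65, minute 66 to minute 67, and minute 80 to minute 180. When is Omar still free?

A, merged: minute 0 to minute 75, minute 112 to minute 176.
B, merged: minute 4 to minute 55, minute 56 to minute 72, minute 80 to minute 180.
minute 0 to minute 75 minus B → minute 0 to minute 4, minute 55 to minute 56, minute 72 to minute 75.
minute 112 to minute 176: fully covered by B → removed.

minute 0 to minute 4, minute 55 to minute 56, minute 72 to minute 75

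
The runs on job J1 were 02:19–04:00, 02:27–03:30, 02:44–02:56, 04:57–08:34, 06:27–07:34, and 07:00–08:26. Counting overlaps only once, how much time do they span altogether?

Merged: 02:19–04:00, 04:57–08:34.
Lengths: 1 h 41 min + 3 h 37 min = 5 h 18 min.

5 h 18 min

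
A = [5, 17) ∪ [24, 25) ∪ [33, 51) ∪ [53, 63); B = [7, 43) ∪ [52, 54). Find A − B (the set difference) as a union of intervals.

[5, 7) ∪ [43, 51) ∪ [54, 63)

[5, 17) \ B = [5, 7).
[24, 25): entirely removed.
[33, 51) \ B = [43, 51).
[53, 63) \ B = [54, 63).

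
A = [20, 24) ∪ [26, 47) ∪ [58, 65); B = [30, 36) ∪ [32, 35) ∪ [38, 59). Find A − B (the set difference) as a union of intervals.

[20, 24) ∪ [26, 30) ∪ [36, 38) ∪ [59, 65)

Second set merges to [30, 36), [38, 59).
[20, 24): no B overlap → unchanged.
[26, 47) minus B → [26, 30), [36, 38).
[58, 65) minus B → [59, 65).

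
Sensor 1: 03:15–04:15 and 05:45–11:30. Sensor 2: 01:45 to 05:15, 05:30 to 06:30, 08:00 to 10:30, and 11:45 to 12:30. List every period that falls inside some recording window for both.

03:15-04:15, 05:45-06:30, 08:00-10:30

03:15-04:15 overlaps B on 03:15-04:15.
05:45-11:30 overlaps B on 05:45-06:30, 08:00-10:30.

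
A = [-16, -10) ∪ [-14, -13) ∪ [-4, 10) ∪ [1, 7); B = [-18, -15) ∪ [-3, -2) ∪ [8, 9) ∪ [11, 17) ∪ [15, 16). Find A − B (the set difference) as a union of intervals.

[-15, -10) ∪ [-4, -3) ∪ [-2, 8) ∪ [9, 10)

Merge the first list: [-16, -10), [-4, 10).
Merge the second list: [-18, -15), [-3, -2), [8, 9), [11, 17).
[-16, -10) \ B = [-15, -10).
[-4, 10) \ B = [-4, -3), [-2, 8), [9, 10).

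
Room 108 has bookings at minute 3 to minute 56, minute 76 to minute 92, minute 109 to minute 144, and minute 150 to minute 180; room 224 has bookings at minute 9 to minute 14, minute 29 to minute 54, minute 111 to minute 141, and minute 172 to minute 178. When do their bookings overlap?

minute 3 to minute 56 overlaps B on minute 9 to minute 14, minute 29 to minute 54.
minute 76 to minute 92 falls entirely outside B.
minute 109 to minute 144 overlaps B on minute 111 to minute 141.
minute 150 to minute 180 overlaps B on minute 172 to minute 178.

minute 9 to minute 14, minute 29 to minute 54, minute 111 to minute 141, minute 172 to minute 178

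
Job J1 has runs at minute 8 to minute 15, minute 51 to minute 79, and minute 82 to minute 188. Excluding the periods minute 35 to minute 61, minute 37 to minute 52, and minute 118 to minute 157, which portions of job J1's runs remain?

Second set merges to minute 35 to minute 61, minute 118 to minute 157.
minute 8 to minute 15 is untouched.
minute 51 to minute 79 with B removed leaves minute 61 to minute 79.
minute 82 to minute 188 with B removed leaves minute 82 to minute 118, minute 157 to minute 188.

minute 8 to minute 15, minute 61 to minute 79, minute 82 to minute 118, minute 157 to minute 188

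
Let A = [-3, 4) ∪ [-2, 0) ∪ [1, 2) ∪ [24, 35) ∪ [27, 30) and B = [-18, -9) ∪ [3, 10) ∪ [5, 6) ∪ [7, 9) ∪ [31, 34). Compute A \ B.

First set merges to [-3, 4), [24, 35).
Second set merges to [-18, -9), [3, 10), [31, 34).
[-3, 4) with B removed leaves [-3, 3).
[24, 35) with B removed leaves [24, 31), [34, 35).

[-3, 3) ∪ [24, 31) ∪ [34, 35)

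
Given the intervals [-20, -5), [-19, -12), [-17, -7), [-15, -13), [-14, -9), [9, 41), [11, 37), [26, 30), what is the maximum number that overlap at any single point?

5

Walk the sorted start/end points keeping a running depth.
The depth first hits 5 at -14.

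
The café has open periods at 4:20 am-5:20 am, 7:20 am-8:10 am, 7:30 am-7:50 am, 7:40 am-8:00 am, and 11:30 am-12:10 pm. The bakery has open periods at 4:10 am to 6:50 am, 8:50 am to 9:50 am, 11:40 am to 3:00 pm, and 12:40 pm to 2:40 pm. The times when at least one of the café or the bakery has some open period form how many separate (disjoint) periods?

4

A, merged: 4:20 am–5:20 am, 7:20 am–8:10 am, 11:30 am–12:10 pm.
B, merged: 4:10 am–6:50 am, 8:50 am–9:50 am, 11:40 am–3:00 pm.
A ∪ B = 4:10 am–6:50 am, 7:20 am–8:10 am, 8:50 am–9:50 am, 11:30 am–3:00 pm.
That is 4 disjoint pieces.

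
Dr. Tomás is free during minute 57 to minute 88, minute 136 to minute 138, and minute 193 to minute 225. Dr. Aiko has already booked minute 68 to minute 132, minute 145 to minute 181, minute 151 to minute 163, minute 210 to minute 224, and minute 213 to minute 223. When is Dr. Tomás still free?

minute 57 to minute 68, minute 136 to minute 138, minute 193 to minute 210, minute 224 to minute 225

Merge the second list: minute 68 to minute 132, minute 145 to minute 181, minute 210 to minute 224.
minute 57 to minute 88 with B removed leaves minute 57 to minute 68.
minute 136 to minute 138 is untouched.
minute 193 to minute 225 with B removed leaves minute 193 to minute 210, minute 224 to minute 225.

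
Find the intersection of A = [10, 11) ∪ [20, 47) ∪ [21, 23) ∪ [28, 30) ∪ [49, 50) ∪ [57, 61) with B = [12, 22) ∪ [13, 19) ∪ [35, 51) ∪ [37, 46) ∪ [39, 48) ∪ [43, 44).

Merge the first list: [10, 11), [20, 47), [49, 50), [57, 61).
Merge the second list: [12, 22), [35, 51).
[10, 11) meets no B interval.
[20, 47) ∩ B → [20, 22), [35, 47).
[49, 50) ∩ B → [49, 50).
[57, 61) meets no B interval.

[20, 22) ∪ [35, 47) ∪ [49, 50)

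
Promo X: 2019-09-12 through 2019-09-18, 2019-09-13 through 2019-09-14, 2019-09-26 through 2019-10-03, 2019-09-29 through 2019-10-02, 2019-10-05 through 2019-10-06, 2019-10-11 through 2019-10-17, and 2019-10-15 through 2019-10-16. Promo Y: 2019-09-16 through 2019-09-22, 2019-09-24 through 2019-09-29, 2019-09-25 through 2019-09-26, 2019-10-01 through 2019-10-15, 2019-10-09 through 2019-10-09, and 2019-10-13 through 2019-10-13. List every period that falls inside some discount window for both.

A, merged: 2019-09-12 through 2019-09-18, 2019-09-26 through 2019-10-03, 2019-10-05 through 2019-10-06, 2019-10-11 through 2019-10-17.
B, merged: 2019-09-16 through 2019-09-22, 2019-09-24 through 2019-09-29, 2019-10-01 through 2019-10-15.
2019-09-12 through 2019-09-18 meets the second set on 2019-09-16 through 2019-09-18.
2019-09-26 through 2019-10-03 meets the second set on 2019-09-26 through 2019-09-29, 2019-10-01 through 2019-10-03.
2019-10-05 through 2019-10-06 meets the second set on 2019-10-05 through 2019-10-06.
2019-10-11 through 2019-10-17 meets the second set on 2019-10-11 through 2019-10-15.

2019-09-16 through 2019-09-18, 2019-09-26 through 2019-09-29, 2019-10-01 through 2019-10-03, 2019-10-05 through 2019-10-06, 2019-10-11 through 2019-10-15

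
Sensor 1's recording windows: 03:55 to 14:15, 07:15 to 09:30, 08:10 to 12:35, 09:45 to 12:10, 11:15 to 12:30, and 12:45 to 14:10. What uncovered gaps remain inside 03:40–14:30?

Covered (merged): 03:55–14:15.
Complement within 03:40–14:30: 03:40–03:55, 14:15–14:30.

03:40–03:55, 14:15–14:30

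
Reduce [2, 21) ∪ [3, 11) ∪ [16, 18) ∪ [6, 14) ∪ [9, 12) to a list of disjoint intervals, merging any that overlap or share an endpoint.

Sort by start: [2, 21), [3, 11), [6, 14), [9, 12), [16, 18).
[3, 11) overlaps/touches [2, 21) → extend to [2, 21).
[6, 14) overlaps/touches [2, 21) → extend to [2, 21).
[9, 12) overlaps/touches [2, 21) → extend to [2, 21).
[16, 18) overlaps/touches [2, 21) → extend to [2, 21).

[2, 21)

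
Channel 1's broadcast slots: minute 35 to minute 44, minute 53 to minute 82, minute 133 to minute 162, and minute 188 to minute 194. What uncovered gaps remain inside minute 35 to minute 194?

The merged coverage is minute 35 to minute 44, minute 53 to minute 82, minute 133 to minute 162, minute 188 to minute 194.
Complement within minute 35 to minute 194: minute 44 to minute 53, minute 82 to minute 133, minute 162 to minute 188.

minute 44 to minute 53, minute 82 to minute 133, minute 162 to minute 188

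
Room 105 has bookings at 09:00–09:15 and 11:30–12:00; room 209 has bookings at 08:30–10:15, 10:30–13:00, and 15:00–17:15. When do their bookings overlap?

09:00–09:15, 11:30–12:00

09:00–09:15 ∩ B → 09:00–09:15.
11:30–12:00 ∩ B → 11:30–12:00.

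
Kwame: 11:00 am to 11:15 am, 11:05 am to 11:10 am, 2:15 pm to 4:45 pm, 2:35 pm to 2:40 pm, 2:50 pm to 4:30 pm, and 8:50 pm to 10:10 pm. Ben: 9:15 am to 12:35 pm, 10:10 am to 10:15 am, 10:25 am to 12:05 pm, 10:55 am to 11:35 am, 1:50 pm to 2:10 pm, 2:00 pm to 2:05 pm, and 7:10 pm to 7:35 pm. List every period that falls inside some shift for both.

Merge the first list: 11:00 am-11:15 am, 2:15 pm-4:45 pm, 8:50 pm-10:10 pm.
Merge the second list: 9:15 am-12:35 pm, 1:50 pm-2:10 pm, 7:10 pm-7:35 pm.
11:00 am-11:15 am overlaps B on 11:00 am-11:15 am.
2:15 pm-4:45 pm falls entirely outside B.
8:50 pm-10:10 pm falls entirely outside B.

11:00 am-11:15 am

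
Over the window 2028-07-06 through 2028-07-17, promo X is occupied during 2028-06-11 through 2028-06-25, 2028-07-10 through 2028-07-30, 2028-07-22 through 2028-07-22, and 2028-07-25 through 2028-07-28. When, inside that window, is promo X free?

2028-07-06 through 2028-07-09

Covered (merged): 2028-06-11 through 2028-06-25, 2028-07-10 through 2028-07-30.
Uncovered inside 2028-07-06 through 2028-07-17: 2028-07-06 through 2028-07-09.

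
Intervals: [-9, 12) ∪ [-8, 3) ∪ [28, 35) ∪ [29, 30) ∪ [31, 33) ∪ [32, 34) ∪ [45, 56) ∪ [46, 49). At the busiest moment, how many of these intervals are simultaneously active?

3

Sweep endpoints in order; track running count of active intervals.
Peak of 3 reached at 32.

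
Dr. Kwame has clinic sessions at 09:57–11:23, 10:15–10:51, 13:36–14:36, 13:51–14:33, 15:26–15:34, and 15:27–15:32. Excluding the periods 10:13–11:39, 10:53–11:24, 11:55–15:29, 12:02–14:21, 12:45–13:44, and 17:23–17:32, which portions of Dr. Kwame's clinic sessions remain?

Merge the first list: 09:57-11:23, 13:36-14:36, 15:26-15:34.
Merge the second list: 10:13-11:39, 11:55-15:29, 17:23-17:32.
09:57-11:23 with B removed leaves 09:57-10:13.
13:36-14:36 lies entirely inside B → drops out.
15:26-15:34 with B removed leaves 15:29-15:34.

09:57-10:13, 15:29-15:34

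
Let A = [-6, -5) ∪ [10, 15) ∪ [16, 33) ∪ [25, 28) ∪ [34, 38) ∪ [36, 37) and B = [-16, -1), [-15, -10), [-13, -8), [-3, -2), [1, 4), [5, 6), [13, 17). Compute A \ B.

[10, 13) ∪ [17, 33) ∪ [34, 38)

Merge the first list: [-6, -5), [10, 15), [16, 33), [34, 38).
Merge the second list: [-16, -1), [1, 4), [5, 6), [13, 17).
[-6, -5): fully covered by B → removed.
[10, 15) minus B → [10, 13).
[16, 33) minus B → [17, 33).
[34, 38): no B overlap → unchanged.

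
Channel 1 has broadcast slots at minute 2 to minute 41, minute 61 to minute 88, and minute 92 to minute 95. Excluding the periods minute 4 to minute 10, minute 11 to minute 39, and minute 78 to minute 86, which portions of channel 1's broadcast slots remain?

minute 2 to minute 41 minus B → minute 2 to minute 4, minute 10 to minute 11, minute 39 to minute 41.
minute 61 to minute 88 minus B → minute 61 to minute 78, minute 86 to minute 88.
minute 92 to minute 95: no B overlap → unchanged.

minute 2 to minute 4, minute 10 to minute 11, minute 39 to minute 41, minute 61 to minute 78, minute 86 to minute 88, minute 92 to minute 95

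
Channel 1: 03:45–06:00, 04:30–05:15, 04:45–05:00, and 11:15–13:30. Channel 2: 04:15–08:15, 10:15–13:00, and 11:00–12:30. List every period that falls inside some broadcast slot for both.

04:15–06:00, 11:15–13:00

First set merges to 03:45–06:00, 11:15–13:30.
Second set merges to 04:15–08:15, 10:15–13:00.
03:45–06:00 meets the second set on 04:15–06:00.
11:15–13:30 meets the second set on 11:15–13:00.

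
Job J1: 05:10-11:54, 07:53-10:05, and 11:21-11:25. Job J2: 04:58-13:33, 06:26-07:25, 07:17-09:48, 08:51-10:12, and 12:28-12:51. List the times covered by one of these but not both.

First set merges to 05:10-11:54.
Second set merges to 04:58-13:33.
Only in the first: none.
Only in the second: 04:58-05:10, 11:54-13:33.
Together these are the periods covered by exactly one.

04:58-05:10, 11:54-13:33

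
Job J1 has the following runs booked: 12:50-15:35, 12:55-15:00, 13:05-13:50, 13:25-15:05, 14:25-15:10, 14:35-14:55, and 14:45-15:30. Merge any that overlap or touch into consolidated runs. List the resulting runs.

12:55-15:00 overlaps/touches 12:50-15:35 → extend to 12:50-15:35.
13:05-13:50 overlaps/touches 12:50-15:35 → extend to 12:50-15:35.
13:25-15:05 overlaps/touches 12:50-15:35 → extend to 12:50-15:35.
14:25-15:10 overlaps/touches 12:50-15:35 → extend to 12:50-15:35.
14:35-14:55 overlaps/touches 12:50-15:35 → extend to 12:50-15:35.
14:45-15:30 overlaps/touches 12:50-15:35 → extend to 12:50-15:35.

12:50-15:35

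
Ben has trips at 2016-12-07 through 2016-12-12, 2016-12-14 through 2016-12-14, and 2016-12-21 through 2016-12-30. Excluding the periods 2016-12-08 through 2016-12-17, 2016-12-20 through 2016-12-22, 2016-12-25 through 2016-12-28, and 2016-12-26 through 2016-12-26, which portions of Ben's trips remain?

2016-12-07 through 2016-12-07, 2016-12-23 through 2016-12-24, 2016-12-29 through 2016-12-30

Merge the second list: 2016-12-08 through 2016-12-17, 2016-12-20 through 2016-12-22, 2016-12-25 through 2016-12-28.
2016-12-07 through 2016-12-12 \ B = 2016-12-07 through 2016-12-07.
2016-12-14 through 2016-12-14: entirely removed.
2016-12-21 through 2016-12-30 \ B = 2016-12-23 through 2016-12-24, 2016-12-29 through 2016-12-30.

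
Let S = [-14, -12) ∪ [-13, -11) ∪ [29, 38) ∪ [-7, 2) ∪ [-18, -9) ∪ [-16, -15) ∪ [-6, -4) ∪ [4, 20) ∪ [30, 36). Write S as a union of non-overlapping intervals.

[-18, -9) ∪ [-7, 2) ∪ [4, 20) ∪ [29, 38)

Sort by start: [-18, -9), [-16, -15), [-14, -12), [-13, -11), [-7, 2), [-6, -4), [4, 20), [29, 38), [30, 36).
[-16, -15) overlaps/touches [-18, -9) → extend to [-18, -9).
[-14, -12) overlaps/touches [-18, -9) → extend to [-18, -9).
[-13, -11) overlaps/touches [-18, -9) → extend to [-18, -9).
[-7, 2) is disjoint → start new block.
[-6, -4) overlaps/touches [-7, 2) → extend to [-7, 2).
[4, 20) is disjoint → start new block.
[29, 38) is disjoint → start new block.
[30, 36) overlaps/touches [29, 38) → extend to [29, 38).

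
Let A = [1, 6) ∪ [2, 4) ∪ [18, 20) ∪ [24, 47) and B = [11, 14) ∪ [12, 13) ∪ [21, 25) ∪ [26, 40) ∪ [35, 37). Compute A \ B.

A, merged: [1, 6), [18, 20), [24, 47).
B, merged: [11, 14), [21, 25), [26, 40).
[1, 6) is untouched.
[18, 20) is untouched.
[24, 47) with B removed leaves [25, 26), [40, 47).

[1, 6) ∪ [18, 20) ∪ [25, 26) ∪ [40, 47)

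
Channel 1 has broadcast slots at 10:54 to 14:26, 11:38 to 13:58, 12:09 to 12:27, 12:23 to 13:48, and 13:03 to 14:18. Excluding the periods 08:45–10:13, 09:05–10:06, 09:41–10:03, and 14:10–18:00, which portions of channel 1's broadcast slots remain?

10:54-14:10

First set merges to 10:54-14:26.
Second set merges to 08:45-10:13, 14:10-18:00.
10:54-14:26 \ B = 10:54-14:10.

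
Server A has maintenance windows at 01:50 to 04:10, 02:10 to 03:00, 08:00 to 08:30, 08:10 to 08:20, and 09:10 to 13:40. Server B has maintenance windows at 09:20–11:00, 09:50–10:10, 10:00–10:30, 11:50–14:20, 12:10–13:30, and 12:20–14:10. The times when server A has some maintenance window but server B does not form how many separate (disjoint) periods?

4

First set merges to 01:50-04:10, 08:00-08:30, 09:10-13:40.
Second set merges to 09:20-11:00, 11:50-14:20.
A \ B = 01:50-04:10, 08:00-08:30, 09:10-09:20, 11:00-11:50.
That is 4 disjoint pieces.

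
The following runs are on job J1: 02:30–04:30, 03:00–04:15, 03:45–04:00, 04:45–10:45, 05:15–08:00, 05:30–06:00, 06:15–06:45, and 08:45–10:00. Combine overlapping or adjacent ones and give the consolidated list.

03:00-04:15 overlaps/touches 02:30-04:30 → extend to 02:30-04:30.
03:45-04:00 overlaps/touches 02:30-04:30 → extend to 02:30-04:30.
04:45-10:45 is disjoint → start new block.
05:15-08:00 overlaps/touches 04:45-10:45 → extend to 04:45-10:45.
05:30-06:00 overlaps/touches 04:45-10:45 → extend to 04:45-10:45.
06:15-06:45 overlaps/touches 04:45-10:45 → extend to 04:45-10:45.
08:45-10:00 overlaps/touches 04:45-10:45 → extend to 04:45-10:45.

02:30-04:30, 04:45-10:45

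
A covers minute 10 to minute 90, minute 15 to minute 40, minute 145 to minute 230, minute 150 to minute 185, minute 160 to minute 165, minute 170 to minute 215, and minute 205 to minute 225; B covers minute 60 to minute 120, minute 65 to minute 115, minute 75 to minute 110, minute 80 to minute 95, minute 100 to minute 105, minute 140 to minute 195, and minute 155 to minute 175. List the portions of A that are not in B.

minute 10 to minute 60, minute 195 to minute 230

Merge the first list: minute 10 to minute 90, minute 145 to minute 230.
Merge the second list: minute 60 to minute 120, minute 140 to minute 195.
minute 10 to minute 90 with B removed leaves minute 10 to minute 60.
minute 145 to minute 230 with B removed leaves minute 195 to minute 230.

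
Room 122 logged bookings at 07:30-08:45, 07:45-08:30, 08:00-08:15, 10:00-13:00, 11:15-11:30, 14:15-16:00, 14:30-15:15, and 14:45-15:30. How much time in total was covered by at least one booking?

6 h

Merged: 07:30–08:45, 10:00–13:00, 14:15–16:00.
Lengths: 1 h 15 min + 3 h + 1 h 45 min = 6 h.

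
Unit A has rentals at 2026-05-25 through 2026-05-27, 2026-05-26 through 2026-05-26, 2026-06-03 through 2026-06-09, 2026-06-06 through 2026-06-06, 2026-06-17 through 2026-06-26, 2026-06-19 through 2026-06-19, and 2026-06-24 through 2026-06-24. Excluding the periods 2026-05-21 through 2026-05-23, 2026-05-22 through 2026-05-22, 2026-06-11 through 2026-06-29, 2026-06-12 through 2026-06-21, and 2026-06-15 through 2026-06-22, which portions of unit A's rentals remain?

2026-05-25 through 2026-05-27, 2026-06-03 through 2026-06-09

A, merged: 2026-05-25 through 2026-05-27, 2026-06-03 through 2026-06-09, 2026-06-17 through 2026-06-26.
B, merged: 2026-05-21 through 2026-05-23, 2026-06-11 through 2026-06-29.
2026-05-25 through 2026-05-27: no B overlap → unchanged.
2026-06-03 through 2026-06-09: no B overlap → unchanged.
2026-06-17 through 2026-06-26: fully covered by B → removed.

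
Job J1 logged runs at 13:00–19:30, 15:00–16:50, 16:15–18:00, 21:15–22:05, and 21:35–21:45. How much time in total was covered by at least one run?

7 h 20 min

Merged: 13:00–19:30, 21:15–22:05.
Lengths: 6 h 30 min + 50 min = 7 h 20 min.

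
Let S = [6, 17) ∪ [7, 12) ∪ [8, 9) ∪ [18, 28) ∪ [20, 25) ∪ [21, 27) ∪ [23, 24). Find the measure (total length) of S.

21

Merged: [6, 17), [18, 28).
Lengths: 11 + 10 = 21.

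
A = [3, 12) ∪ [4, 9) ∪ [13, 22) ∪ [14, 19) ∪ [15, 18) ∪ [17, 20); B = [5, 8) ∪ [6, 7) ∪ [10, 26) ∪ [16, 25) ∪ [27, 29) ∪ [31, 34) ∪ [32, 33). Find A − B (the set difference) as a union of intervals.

Merge the first list: [3, 12), [13, 22).
Merge the second list: [5, 8), [10, 26), [27, 29), [31, 34).
[3, 12) minus B → [3, 5), [8, 10).
[13, 22): fully covered by B → removed.

[3, 5) ∪ [8, 10)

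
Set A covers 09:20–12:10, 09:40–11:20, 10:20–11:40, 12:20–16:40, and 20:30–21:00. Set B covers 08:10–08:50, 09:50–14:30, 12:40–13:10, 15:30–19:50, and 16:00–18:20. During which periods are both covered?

09:50–12:10, 12:20–14:30, 15:30–16:40

First set merges to 09:20–12:10, 12:20–16:40, 20:30–21:00.
Second set merges to 08:10–08:50, 09:50–14:30, 15:30–19:50.
09:20–12:10 ∩ B → 09:50–12:10.
12:20–16:40 ∩ B → 12:20–14:30, 15:30–16:40.
20:30–21:00 meets no B interval.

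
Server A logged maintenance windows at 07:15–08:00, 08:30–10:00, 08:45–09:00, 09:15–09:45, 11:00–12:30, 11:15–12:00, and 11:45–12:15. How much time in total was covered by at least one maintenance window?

3 h 45 min

Merged: 07:15–08:00, 08:30–10:00, 11:00–12:30.
Lengths: 45 min + 1 h 30 min + 1 h 30 min = 3 h 45 min.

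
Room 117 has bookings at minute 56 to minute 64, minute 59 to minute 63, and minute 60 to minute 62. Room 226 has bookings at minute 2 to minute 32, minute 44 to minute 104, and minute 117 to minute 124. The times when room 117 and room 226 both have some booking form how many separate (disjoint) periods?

A, merged: minute 56 to minute 64.
A ∩ B = minute 56 to minute 64.
That is 1 disjoint piece.

1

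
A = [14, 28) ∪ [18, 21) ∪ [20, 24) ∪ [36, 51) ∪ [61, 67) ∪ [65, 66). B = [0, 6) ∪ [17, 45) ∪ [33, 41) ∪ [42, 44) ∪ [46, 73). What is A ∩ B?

First set merges to [14, 28), [36, 51), [61, 67).
Second set merges to [0, 6), [17, 45), [46, 73).
[14, 28) overlaps B on [17, 28).
[36, 51) overlaps B on [36, 45), [46, 51).
[61, 67) overlaps B on [61, 67).

[17, 28) ∪ [36, 45) ∪ [46, 51) ∪ [61, 67)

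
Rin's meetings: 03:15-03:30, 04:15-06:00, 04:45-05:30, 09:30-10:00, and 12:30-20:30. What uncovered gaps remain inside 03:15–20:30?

03:30–04:15, 06:00–09:30, 10:00–12:30

After merging, the occupied span is 03:15–03:30, 04:15–06:00, 09:30–10:00, 12:30–20:30.
Uncovered inside 03:15–20:30: 03:30–04:15, 06:00–09:30, 10:00–12:30.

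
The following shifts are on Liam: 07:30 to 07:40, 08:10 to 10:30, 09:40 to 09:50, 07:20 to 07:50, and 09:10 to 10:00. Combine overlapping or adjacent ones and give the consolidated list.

Sort by start: 07:20–07:50, 07:30–07:40, 08:10–10:30, 09:10–10:00, 09:40–09:50.
07:30–07:40 overlaps/touches 07:20–07:50 → extend to 07:20–07:50.
08:10–10:30 is disjoint → start new block.
09:10–10:00 overlaps/touches 08:10–10:30 → extend to 08:10–10:30.
09:40–09:50 overlaps/touches 08:10–10:30 → extend to 08:10–10:30.

07:20–07:50, 08:10–10:30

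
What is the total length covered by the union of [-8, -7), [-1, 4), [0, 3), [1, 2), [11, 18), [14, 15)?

13

Merged: [-8, -7), [-1, 4), [11, 18).
Lengths: 1 + 5 + 7 = 13.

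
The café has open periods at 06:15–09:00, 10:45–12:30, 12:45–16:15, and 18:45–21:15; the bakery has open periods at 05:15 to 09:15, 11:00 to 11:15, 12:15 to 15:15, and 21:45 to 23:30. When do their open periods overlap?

06:15-09:00, 11:00-11:15, 12:15-12:30, 12:45-15:15

06:15-09:00 meets the second set on 06:15-09:00.
10:45-12:30 meets the second set on 11:00-11:15, 12:15-12:30.
12:45-16:15 meets the second set on 12:45-15:15.
18:45-21:15: no overlap with the second set.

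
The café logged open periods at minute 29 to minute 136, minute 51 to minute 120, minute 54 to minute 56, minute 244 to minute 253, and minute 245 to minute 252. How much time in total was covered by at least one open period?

Merged: minute 29 to minute 136, minute 244 to minute 253.
Lengths: 107 minutes + 9 minutes = 116 minutes.

116 minutes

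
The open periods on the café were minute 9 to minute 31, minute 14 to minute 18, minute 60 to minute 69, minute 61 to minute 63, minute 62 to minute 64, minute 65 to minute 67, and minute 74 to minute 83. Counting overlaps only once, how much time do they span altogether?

Merged: minute 9 to minute 31, minute 60 to minute 69, minute 74 to minute 83.
Lengths: 22 minutes + 9 minutes + 9 minutes = 40 minutes.

40 minutes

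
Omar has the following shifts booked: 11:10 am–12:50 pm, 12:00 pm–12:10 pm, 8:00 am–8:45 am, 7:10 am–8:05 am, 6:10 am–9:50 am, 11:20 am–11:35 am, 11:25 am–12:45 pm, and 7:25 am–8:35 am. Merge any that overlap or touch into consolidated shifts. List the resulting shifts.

Sort by start: 6:10 am–9:50 am, 7:10 am–8:05 am, 7:25 am–8:35 am, 8:00 am–8:45 am, 11:10 am–12:50 pm, 11:20 am–11:35 am, 11:25 am–12:45 pm, 12:00 pm–12:10 pm.
7:10 am–8:05 am overlaps/touches 6:10 am–9:50 am → extend to 6:10 am–9:50 am.
7:25 am–8:35 am overlaps/touches 6:10 am–9:50 am → extend to 6:10 am–9:50 am.
8:00 am–8:45 am overlaps/touches 6:10 am–9:50 am → extend to 6:10 am–9:50 am.
11:10 am–12:50 pm is disjoint → start new block.
11:20 am–11:35 am overlaps/touches 11:10 am–12:50 pm → extend to 11:10 am–12:50 pm.
11:25 am–12:45 pm overlaps/touches 11:10 am–12:50 pm → extend to 11:10 am–12:50 pm.
12:00 pm–12:10 pm overlaps/touches 11:10 am–12:50 pm → extend to 11:10 am–12:50 pm.

6:10 am–9:50 am, 11:10 am–12:50 pm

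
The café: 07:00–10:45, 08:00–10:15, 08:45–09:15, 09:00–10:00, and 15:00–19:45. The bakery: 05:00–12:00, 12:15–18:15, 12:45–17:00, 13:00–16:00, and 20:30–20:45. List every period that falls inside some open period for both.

Merge the first list: 07:00–10:45, 15:00–19:45.
Merge the second list: 05:00–12:00, 12:15–18:15, 20:30–20:45.
07:00–10:45 ∩ B → 07:00–10:45.
15:00–19:45 ∩ B → 15:00–18:15.

07:00–10:45, 15:00–18:15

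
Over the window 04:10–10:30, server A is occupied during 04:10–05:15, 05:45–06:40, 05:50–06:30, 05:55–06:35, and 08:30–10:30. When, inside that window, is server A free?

The merged coverage is 04:10–05:15, 05:45–06:40, 08:30–10:30.
Gaps within 04:10–10:30: 05:15–05:45, 06:40–08:30.

05:15–05:45, 06:40–08:30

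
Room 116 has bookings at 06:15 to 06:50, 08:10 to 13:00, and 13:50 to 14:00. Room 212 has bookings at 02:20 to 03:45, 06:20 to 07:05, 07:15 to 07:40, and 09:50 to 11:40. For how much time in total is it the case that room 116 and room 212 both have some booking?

2 h 20 min

A ∩ B = 06:20-06:50, 09:50-11:40.
Total: 30 min + 1 h 50 min = 2 h 20 min.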